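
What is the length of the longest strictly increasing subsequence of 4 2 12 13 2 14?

Scanning left to right, the best length ending at each element is: 4→1, 2→1, 12→2, 13→3, 2→1, 14→4.
So the longest increasing subsequence has length 4, e.g. 4, 12, 13, 14.

4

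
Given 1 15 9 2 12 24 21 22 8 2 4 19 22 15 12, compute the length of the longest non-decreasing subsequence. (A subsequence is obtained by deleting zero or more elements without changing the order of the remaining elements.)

Scanning left to right, the best length ending at each element is: 1→1, 15→2, 9→2, 2→2, 12→3, 24→4, 21→4, 22→5, 8→3, 2→3, 4→4, 19→5, 22→6, 15→5, 12→5.
So the longest non-decreasing subsequence has length 6, e.g. 1, 9, 12, 21, 22, 22.

6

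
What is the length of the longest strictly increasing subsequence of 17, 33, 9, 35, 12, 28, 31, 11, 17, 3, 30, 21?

Let dp[i] be the longest increasing subsequence ending at position i. Then dp = [1, 2, 1, 3, 2, 3, 4, 2, 3, 1, 4, 4].
The maximum is 4; one witness is 9, 12, 28, 31 at positions 3,5,6,7.

4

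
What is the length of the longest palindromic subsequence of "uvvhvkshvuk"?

7

One longest palindromic subsequence is uvhshvu (positions 1,2,4,7,8,9,10); it reads the same forward and backward, and the interval DP gives dp[1][11] = 7.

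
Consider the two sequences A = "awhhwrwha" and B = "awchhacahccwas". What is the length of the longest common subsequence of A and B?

6

Backtracking the LCS table gives one alignment: a (A1,B1) → w (A2,B2) → h (A3,B5) → h (A4,B9) → w (A7,B12) → a (A9,B13).
So the longest common subsequence has length 6.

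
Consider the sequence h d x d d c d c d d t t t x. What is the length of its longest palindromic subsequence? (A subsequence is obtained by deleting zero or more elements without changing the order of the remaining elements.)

9

Using dp[i][j] = 2 + dp[i+1][j−1] if the ends match, else max(dp[i+1][j], dp[i][j−1]):
dp[1][14] = 9. A witness is xddcdcddx at positions 3,4,5,6,7,8,9,10,14.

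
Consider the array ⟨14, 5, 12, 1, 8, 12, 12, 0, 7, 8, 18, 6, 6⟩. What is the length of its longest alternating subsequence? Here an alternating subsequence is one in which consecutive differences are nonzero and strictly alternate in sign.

8

A longest alternating subsequence is 14, 5, 12, 1, 8, 0, 7, 6 (positions 1,2,3,4,5,8,9,12); its 7 consecutive differences strictly alternate in sign, and length 8 is optimal.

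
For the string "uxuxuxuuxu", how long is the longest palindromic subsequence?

9

One longest palindromic subsequence is uxuuxuuxu (positions 1,2,3,5,6,7,8,9,10); it reads the same forward and backward, and the interval DP gives dp[1][10] = 9.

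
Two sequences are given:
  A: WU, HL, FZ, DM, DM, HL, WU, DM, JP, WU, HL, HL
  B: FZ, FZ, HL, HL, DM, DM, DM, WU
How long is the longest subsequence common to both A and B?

Backtracking the LCS table gives one alignment: HL (A2,B4) → DM (A4,B5) → DM (A5,B6) → DM (A8,B7) → WU (A10,B8).
So the longest common subsequence has length 5.

5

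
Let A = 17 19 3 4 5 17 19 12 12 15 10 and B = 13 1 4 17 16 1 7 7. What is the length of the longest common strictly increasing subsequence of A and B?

2

For each value that appears in both, track the longest common increasing run ending there.
The best achievable length is 2; one witness is 4, 17 (A-positions 4,6, B-positions 3,4).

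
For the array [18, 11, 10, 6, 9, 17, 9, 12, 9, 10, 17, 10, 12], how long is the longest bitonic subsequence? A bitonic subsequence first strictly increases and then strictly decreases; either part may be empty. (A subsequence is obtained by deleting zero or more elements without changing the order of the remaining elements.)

One longest bitonic subsequence is 6, 9, 17, 12, 10 (positions 4,5,6,8,12): it rises to 17 then falls. Length 5 is optimal.

5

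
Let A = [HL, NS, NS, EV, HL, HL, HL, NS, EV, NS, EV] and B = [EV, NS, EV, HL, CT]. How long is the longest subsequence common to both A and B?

Backtracking the LCS table gives one alignment: NS (A3,B2) → EV (A4,B3) → HL (A5,B4).
So the longest common subsequence has length 3.

3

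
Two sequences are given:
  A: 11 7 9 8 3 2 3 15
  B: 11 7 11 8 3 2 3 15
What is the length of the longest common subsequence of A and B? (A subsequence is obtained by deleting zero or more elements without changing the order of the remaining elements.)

A longest common subsequence is 11, 7, 8, 3, 2, 3, 15 (length 7); the LCS DP confirms no longer common subsequence exists.

7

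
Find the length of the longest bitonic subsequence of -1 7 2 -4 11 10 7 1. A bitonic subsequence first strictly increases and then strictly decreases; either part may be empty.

One longest bitonic subsequence is -1, 7, 11, 10, 7, 1 (positions 1,2,5,6,7,8): it rises to 11 then falls. Length 6 is optimal.

6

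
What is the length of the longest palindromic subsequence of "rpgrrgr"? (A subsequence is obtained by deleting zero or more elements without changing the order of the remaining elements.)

One longest palindromic subsequence is rgrrgr (positions 1,3,4,5,6,7); it reads the same forward and backward, and the interval DP gives dp[1][7] = 6.

6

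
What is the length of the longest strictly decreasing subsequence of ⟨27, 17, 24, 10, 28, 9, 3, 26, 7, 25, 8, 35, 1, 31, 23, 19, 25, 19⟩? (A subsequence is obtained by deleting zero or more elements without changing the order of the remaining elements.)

6

Scanning left to right, the best length ending at each element is: 27→1, 17→2, 24→2, 10→3, 28→1, 9→4, 3→5, 26→2, 7→5, 25→3, 8→5, 35→1, 1→6, 31→2, 23→4, 19→5, 25→3, 19→5.
So the longest decreasing subsequence has length 6, e.g. 27, 17, 10, 9, 3, 1.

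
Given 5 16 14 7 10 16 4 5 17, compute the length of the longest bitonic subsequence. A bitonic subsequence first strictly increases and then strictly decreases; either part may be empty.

5

One longest bitonic subsequence is 5, 16, 14, 10, 5 (positions 1,2,3,5,8): it rises to 16 then falls. Length 5 is optimal.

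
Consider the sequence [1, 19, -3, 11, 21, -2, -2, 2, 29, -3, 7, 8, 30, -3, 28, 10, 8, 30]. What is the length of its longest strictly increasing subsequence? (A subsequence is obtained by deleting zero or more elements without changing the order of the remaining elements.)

Scanning left to right, the best length ending at each element is: 1→1, 19→2, -3→1, 11→2, 21→3, -2→2, -2→2, 2→3, 29→4, -3→1, 7→4, 8→5, 30→6, -3→1, 28→6, 10→6, 8→5, 30→7.
So the longest increasing subsequence has length 7, e.g. -3, -2, 2, 7, 8, 28, 30.

7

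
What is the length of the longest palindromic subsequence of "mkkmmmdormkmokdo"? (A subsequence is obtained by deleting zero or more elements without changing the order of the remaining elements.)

8

One longest palindromic subsequence is kkmmmmkk (positions 2,3,4,5,6,10,11,14); it reads the same forward and backward, and the interval DP gives dp[1][16] = 8.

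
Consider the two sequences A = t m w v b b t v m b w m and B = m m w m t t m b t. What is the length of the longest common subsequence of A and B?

Backtracking the LCS table gives one alignment: m (A2,B2) → w (A3,B3) → t (A7,B6) → m (A9,B7) → b (A10,B8).
So the longest common subsequence has length 5.

5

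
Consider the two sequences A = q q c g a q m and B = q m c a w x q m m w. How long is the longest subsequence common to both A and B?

Backtracking the LCS table gives one alignment: q (A1,B1) → c (A3,B3) → a (A5,B4) → q (A6,B7) → m (A7,B9).
So the longest common subsequence has length 5.

5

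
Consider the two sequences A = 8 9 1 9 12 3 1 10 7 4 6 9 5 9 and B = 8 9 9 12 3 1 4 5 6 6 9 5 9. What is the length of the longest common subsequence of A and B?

11

Backtracking the LCS table gives one alignment: 8 (A1,B1) → 9 (A2,B2) → 9 (A4,B3) → 12 (A5,B4) → 3 (A6,B5) → 1 (A7,B6) → 4 (A10,B7) → 6 (A11,B10) → 9 (A12,B11) → 5 (A13,B12) → 9 (A14,B13).
So the longest common subsequence has length 11.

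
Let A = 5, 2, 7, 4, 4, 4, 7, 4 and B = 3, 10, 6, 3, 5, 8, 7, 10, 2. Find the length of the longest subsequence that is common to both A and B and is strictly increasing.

For each value that appears in both, track the longest common increasing run ending there.
The best achievable length is 2; one witness is 5, 7 (A-positions 1,3, B-positions 5,7).

2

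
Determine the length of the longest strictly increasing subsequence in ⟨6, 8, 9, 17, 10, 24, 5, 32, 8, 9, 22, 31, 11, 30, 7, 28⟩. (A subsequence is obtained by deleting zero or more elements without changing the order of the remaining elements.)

6

Let dp[i] be the longest increasing subsequence ending at position i. Then dp = [1, 2, 3, 4, 4, 5, 1, 6, 2, 3, 5, 6, 5, 6, 2, 6].
The maximum is 6; one witness is 6, 8, 9, 17, 24, 32 at positions 1,2,3,4,6,8.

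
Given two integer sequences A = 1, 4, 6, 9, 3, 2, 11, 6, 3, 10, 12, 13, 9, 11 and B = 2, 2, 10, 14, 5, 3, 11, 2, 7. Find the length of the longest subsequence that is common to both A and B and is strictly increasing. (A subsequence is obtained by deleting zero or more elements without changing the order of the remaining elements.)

A longest common strictly increasing subsequence is 2, 10, 11 (length 3); it appears in order in both A and B, and no longer such subsequence exists.

3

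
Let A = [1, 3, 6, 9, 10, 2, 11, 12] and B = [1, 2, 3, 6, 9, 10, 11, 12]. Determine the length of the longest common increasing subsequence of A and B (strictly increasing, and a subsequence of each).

7

A longest common strictly increasing subsequence is 1, 3, 6, 9, 10, 11, 12 (length 7); it appears in order in both A and B, and no longer such subsequence exists.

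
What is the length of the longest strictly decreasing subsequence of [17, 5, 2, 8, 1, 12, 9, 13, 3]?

Scanning left to right, the best length ending at each element is: 17→1, 5→2, 2→3, 8→2, 1→4, 12→2, 9→3, 13→2, 3→4.
So the longest decreasing subsequence has length 4, e.g. 17, 5, 2, 1.

4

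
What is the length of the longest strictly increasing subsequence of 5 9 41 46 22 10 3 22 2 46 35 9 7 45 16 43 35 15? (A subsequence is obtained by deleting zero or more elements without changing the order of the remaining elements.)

6

Scanning left to right, the best length ending at each element is: 5→1, 9→2, 41→3, 46→4, 22→3, 10→3, 3→1, 22→4, 2→1, 46→5, 35→5, 9→2, 7→2, 45→6, 16→4, 43→6, 35→5, 15→4.
So the longest increasing subsequence has length 6, e.g. 5, 9, 10, 22, 35, 45.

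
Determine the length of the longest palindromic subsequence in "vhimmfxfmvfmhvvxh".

11

One longest palindromic subsequence is vhmmfxfmmhv (positions 1,2,4,5,6,7,8,9,12,13,15); it reads the same forward and backward, and the interval DP gives dp[1][17] = 11.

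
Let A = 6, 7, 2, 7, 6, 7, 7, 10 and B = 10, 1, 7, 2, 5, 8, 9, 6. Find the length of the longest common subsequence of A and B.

3

Backtracking the LCS table gives one alignment: 7 (A2,B3) → 2 (A3,B4) → 6 (A5,B8).
So the longest common subsequence has length 3.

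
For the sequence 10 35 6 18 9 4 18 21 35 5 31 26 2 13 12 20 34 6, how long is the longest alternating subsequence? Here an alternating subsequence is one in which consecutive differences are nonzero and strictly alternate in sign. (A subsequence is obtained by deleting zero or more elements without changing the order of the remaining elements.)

A longest alternating subsequence is 10, 35, 6, 18, 9, 18, 5, 31, 2, 13, 12, 20, 6 (positions 1,2,3,4,5,7,10,11,13,14,15,16,18); its 12 consecutive differences strictly alternate in sign, and length 13 is optimal.

13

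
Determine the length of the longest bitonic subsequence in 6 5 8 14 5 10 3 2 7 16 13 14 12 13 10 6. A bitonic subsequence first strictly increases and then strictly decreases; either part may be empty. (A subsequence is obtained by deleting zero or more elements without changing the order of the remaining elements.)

One longest bitonic subsequence is 6, 8, 14, 16, 14, 13, 10, 6 (positions 1,3,4,10,12,14,15,16): it rises to 16 then falls. Length 8 is optimal.

8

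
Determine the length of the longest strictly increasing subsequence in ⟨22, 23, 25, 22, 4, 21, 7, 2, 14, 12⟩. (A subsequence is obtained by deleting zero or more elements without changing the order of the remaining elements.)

Scanning left to right, the best length ending at each element is: 22→1, 23→2, 25→3, 22→1, 4→1, 21→2, 7→2, 2→1, 14→3, 12→3.
So the longest increasing subsequence has length 3, e.g. 22, 23, 25.

3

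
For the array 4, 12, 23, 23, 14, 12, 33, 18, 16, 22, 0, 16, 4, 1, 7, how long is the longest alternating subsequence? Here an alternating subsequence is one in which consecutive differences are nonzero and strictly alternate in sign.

Track the best alternating length ending on an up-step vs a down-step at each position: up/down = 1/1, 2/1, 2/1, 2/1, 2/3, 2/3, 4/1, 4/5, 4/5, 6/5, 1/7, 8/7, 8/9, 8/9, 10/9.
The maximum over both is 10; one such subsequence is 4, 23, 14, 33, 18, 22, 0, 16, 4, 7.

10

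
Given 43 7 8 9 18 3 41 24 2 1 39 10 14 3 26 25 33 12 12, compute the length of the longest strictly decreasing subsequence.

6

Let dp[i] be the longest decreasing subsequence ending at position i. Then dp = [1, 2, 2, 2, 2, 3, 2, 3, 4, 5, 3, 4, 4, 5, 4, 5, 4, 6, 6].
The maximum is 6; one witness is 43, 41, 39, 26, 25, 12 at positions 1,7,11,15,16,18.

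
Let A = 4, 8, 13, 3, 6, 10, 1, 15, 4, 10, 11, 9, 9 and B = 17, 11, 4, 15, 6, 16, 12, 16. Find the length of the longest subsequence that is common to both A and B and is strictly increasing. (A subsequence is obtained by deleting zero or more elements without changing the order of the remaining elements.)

2

For each value that appears in both, track the longest common increasing run ending there.
The best achievable length is 2; one witness is 4, 15 (A-positions 1,8, B-positions 3,4).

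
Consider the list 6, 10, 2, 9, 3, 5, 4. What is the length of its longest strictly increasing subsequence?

Scanning left to right, the best length ending at each element is: 6→1, 10→2, 2→1, 9→2, 3→2, 5→3, 4→3.
So the longest increasing subsequence has length 3, e.g. 2, 3, 5.

3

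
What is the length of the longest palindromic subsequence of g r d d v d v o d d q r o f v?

One longest palindromic subsequence is rddvdvddr (positions 2,3,4,5,6,7,9,10,12); it reads the same forward and backward, and the interval DP gives dp[1][15] = 9.

9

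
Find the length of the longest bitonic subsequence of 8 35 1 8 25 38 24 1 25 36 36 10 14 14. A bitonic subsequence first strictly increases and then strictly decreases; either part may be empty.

Let inc[i] be the LIS ending at i and dec[i] the longest strictly decreasing subsequence starting at i. inc = [1, 2, 1, 2, 3, 4, 3, 1, 4, 5, 5, 3, 4, 4], dec = [2, 4, 1, 2, 3, 3, 2, 1, 2, 2, 2, 1, 1, 1].
max_i inc[i]+dec[i]−1 = 6, with one witness 1, 8, 25, 38, 36, 14.

6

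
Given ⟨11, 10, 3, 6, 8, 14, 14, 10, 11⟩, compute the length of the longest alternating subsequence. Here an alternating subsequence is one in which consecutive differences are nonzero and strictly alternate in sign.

Track the best alternating length ending on an up-step vs a down-step at each position: up/down = 1/1, 1/2, 1/2, 3/2, 3/2, 3/1, 3/1, 3/4, 5/4.
The maximum over both is 5; one such subsequence is 11, 10, 14, 10, 11.

5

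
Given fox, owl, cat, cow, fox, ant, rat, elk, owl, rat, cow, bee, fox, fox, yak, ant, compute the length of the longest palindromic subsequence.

Using dp[i][j] = 2 + dp[i+1][j−1] if the ends match, else max(dp[i+1][j], dp[i][j−1]):
dp[1][16] = 7. A witness is fox fox rat owl rat fox fox at positions 1,5,7,9,10,13,14.

7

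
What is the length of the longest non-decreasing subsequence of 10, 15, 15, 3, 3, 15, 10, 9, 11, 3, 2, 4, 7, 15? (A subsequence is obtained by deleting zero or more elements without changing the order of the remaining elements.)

Let dp[i] be the longest non-decreasing subsequence ending at position i. Then dp = [1, 2, 3, 1, 2, 4, 3, 3, 4, 3, 1, 4, 5, 6].
The maximum is 6; one witness is 3, 3, 3, 4, 7, 15 at positions 4,5,10,12,13,14.

6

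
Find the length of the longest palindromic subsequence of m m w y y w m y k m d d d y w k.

Using dp[i][j] = 2 + dp[i+1][j−1] if the ends match, else max(dp[i+1][j], dp[i][j−1]):
dp[1][16] = 8. A witness is mmwyywmm at positions 1,2,3,4,5,6,7,10.

8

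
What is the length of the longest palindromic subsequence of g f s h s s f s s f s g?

9

Using dp[i][j] = 2 + dp[i+1][j−1] if the ends match, else max(dp[i+1][j], dp[i][j−1]):
dp[1][12] = 9. A witness is gsssfsssg at positions 1,3,5,6,7,8,9,11,12.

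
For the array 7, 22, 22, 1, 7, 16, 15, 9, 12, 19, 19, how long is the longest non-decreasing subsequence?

6

One longest non-decreasing subsequence is 7, 7, 9, 12, 19, 19 (positions 1,5,8,9,10,11), of length 6; no longer one exists.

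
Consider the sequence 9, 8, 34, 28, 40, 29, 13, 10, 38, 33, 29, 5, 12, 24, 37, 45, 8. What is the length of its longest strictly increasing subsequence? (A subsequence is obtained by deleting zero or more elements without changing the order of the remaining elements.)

Let dp[i] be the longest increasing subsequence ending at position i. Then dp = [1, 1, 2, 2, 3, 3, 2, 2, 4, 4, 3, 1, 3, 4, 5, 6, 2].
The maximum is 6; one witness is 9, 28, 29, 33, 37, 45 at positions 1,4,6,10,15,16.

6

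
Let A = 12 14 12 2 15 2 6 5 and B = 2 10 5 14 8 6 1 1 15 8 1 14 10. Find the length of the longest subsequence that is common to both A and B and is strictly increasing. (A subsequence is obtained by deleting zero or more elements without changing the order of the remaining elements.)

2

For each value that appears in both, track the longest common increasing run ending there.
The best achievable length is 2; one witness is 2, 5 (A-positions 4,8, B-positions 1,3).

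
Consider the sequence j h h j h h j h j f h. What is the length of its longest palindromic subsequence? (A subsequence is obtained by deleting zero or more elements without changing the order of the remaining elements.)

8

One longest palindromic subsequence is hhjhhjhh (positions 2,3,4,5,6,7,8,11); it reads the same forward and backward, and the interval DP gives dp[1][11] = 8.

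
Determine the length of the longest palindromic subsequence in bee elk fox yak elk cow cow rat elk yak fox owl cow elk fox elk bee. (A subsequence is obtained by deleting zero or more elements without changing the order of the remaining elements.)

12

One longest palindromic subsequence is bee elk fox yak elk cow cow elk yak fox elk bee (positions 1,2,3,4,5,6,7,9,10,15,16,17); it reads the same forward and backward, and the interval DP gives dp[1][17] = 12.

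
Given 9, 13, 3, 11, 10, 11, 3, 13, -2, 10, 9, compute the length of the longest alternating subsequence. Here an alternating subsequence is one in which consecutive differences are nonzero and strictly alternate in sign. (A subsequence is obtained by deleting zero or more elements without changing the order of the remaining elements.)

Track the best alternating length ending on an up-step vs a down-step at each position: up/down = 1/1, 2/1, 1/3, 4/3, 4/5, 6/3, 1/7, 8/1, 1/9, 10/9, 10/11.
The maximum over both is 11; one such subsequence is 9, 13, 3, 11, 10, 11, 3, 13, -2, 10, 9.

11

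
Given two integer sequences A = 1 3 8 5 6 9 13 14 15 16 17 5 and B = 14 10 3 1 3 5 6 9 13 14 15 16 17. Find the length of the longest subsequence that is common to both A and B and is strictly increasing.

A longest common strictly increasing subsequence is 1, 3, 5, 6, 9, 13, 14, 15, 16, 17 (length 10); it appears in order in both A and B, and no longer such subsequence exists.

10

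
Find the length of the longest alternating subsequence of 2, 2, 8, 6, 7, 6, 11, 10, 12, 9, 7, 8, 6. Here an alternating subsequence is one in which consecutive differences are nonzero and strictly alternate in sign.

Track the best alternating length ending on an up-step vs a down-step at each position: up/down = 1/1, 1/1, 2/1, 2/3, 4/3, 2/5, 6/1, 6/7, 8/1, 6/9, 6/9, 10/9, 2/11.
The maximum over both is 11; one such subsequence is 2, 8, 6, 7, 6, 11, 10, 12, 7, 8, 6.

11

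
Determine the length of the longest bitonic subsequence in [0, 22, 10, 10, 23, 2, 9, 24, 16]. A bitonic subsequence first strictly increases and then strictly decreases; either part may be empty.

5

Let inc[i] be the LIS ending at i and dec[i] the longest strictly decreasing subsequence starting at i. inc = [1, 2, 2, 2, 3, 2, 3, 4, 4], dec = [1, 3, 2, 2, 2, 1, 1, 2, 1].
max_i inc[i]+dec[i]−1 = 5, with one witness 0, 22, 23, 24, 16.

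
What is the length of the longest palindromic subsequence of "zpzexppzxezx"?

8

One longest palindromic subsequence is zexppxez (positions 3,4,5,6,7,9,10,11); it reads the same forward and backward, and the interval DP gives dp[1][12] = 8.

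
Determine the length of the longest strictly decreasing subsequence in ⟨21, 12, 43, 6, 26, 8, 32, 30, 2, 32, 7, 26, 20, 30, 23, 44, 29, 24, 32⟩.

One longest decreasing subsequence is 43, 32, 30, 26, 20 (positions 3,7,8,12,13), of length 5; no longer one exists.

5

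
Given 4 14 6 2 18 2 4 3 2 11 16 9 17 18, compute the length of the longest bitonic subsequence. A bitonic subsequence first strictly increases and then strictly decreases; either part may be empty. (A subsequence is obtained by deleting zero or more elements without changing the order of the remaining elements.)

6

One longest bitonic subsequence is 4, 14, 6, 4, 3, 2 (positions 1,2,3,7,8,9): it rises to 14 then falls. Length 6 is optimal.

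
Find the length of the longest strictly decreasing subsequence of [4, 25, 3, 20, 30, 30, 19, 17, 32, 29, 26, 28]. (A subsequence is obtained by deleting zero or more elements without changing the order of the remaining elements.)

4

One longest decreasing subsequence is 25, 20, 19, 17 (positions 2,4,7,8), of length 4; no longer one exists.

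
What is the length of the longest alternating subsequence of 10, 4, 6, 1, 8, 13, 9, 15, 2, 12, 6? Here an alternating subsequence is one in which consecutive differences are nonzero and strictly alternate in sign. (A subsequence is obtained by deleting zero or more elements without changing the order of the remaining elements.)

10

Track the best alternating length ending on an up-step vs a down-step at each position: up/down = 1/1, 1/2, 3/2, 1/4, 5/2, 5/1, 5/6, 7/1, 5/8, 9/8, 9/10.
The maximum over both is 10; one such subsequence is 10, 4, 6, 1, 13, 9, 15, 2, 12, 6.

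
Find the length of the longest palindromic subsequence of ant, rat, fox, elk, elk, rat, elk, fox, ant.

Using dp[i][j] = 2 + dp[i+1][j−1] if the ends match, else max(dp[i+1][j], dp[i][j−1]):
dp[1][9] = 7. A witness is ant fox elk rat elk fox ant at positions 1,3,4,6,7,8,9.

7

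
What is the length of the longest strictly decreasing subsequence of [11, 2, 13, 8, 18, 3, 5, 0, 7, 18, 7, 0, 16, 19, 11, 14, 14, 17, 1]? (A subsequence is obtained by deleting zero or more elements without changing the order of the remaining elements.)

Let dp[i] be the longest decreasing subsequence ending at position i. Then dp = [1, 2, 1, 2, 1, 3, 3, 4, 3, 1, 3, 4, 2, 1, 3, 3, 3, 2, 4].
The maximum is 4; one witness is 11, 8, 3, 0 at positions 1,4,6,8.

4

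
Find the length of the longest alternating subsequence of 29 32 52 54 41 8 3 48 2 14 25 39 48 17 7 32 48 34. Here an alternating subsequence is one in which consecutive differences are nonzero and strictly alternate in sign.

Track the best alternating length ending on an up-step vs a down-step at each position: up/down = 1/1, 2/1, 2/1, 2/1, 2/3, 1/3, 1/3, 4/3, 1/5, 6/5, 6/5, 6/5, 6/3, 6/7, 6/7, 8/7, 8/3, 8/9.
The maximum over both is 9; one such subsequence is 29, 52, 41, 48, 2, 25, 17, 48, 34.

9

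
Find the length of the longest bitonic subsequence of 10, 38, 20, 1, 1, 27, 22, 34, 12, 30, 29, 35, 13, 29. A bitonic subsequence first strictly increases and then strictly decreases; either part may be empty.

One longest bitonic subsequence is 10, 20, 27, 34, 30, 29, 13 (positions 1,3,6,8,10,11,13): it rises to 34 then falls. Length 7 is optimal.

7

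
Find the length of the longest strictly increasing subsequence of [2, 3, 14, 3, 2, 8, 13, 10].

4

One longest increasing subsequence is 2, 3, 8, 13 (positions 1,2,6,7), of length 4; no longer one exists.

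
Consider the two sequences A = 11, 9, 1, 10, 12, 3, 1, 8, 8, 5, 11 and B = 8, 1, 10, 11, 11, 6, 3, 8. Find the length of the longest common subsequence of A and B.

Backtracking the LCS table gives one alignment: 1 (A3,B2) → 10 (A4,B3) → 3 (A6,B7) → 8 (A9,B8).
So the longest common subsequence has length 4.

4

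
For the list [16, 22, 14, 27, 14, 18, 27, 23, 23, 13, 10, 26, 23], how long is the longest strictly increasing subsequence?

One longest increasing subsequence is 16, 22, 23, 26 (positions 1,2,8,12), of length 4; no longer one exists.

4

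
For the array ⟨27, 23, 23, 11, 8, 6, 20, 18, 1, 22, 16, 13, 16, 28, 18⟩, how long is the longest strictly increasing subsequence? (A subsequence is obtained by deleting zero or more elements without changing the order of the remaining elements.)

4

Let dp[i] be the longest increasing subsequence ending at position i. Then dp = [1, 1, 1, 1, 1, 1, 2, 2, 1, 3, 2, 2, 3, 4, 4].
The maximum is 4; one witness is 11, 20, 22, 28 at positions 4,7,10,14.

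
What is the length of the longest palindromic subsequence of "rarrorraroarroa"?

One longest palindromic subsequence is aorraoarroa (positions 2,5,6,7,8,10,11,12,13,14,15); it reads the same forward and backward, and the interval DP gives dp[1][15] = 11.

11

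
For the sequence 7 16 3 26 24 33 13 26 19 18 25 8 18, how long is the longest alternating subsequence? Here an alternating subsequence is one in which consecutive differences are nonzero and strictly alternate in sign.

A longest alternating subsequence is 7, 16, 3, 26, 24, 33, 13, 26, 19, 25, 8, 18 (positions 1,2,3,4,5,6,7,8,9,11,12,13); its 11 consecutive differences strictly alternate in sign, and length 12 is optimal.

12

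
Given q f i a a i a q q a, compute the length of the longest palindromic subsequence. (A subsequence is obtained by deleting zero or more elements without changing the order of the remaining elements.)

Using dp[i][j] = 2 + dp[i+1][j−1] if the ends match, else max(dp[i+1][j], dp[i][j−1]):
dp[1][10] = 6. A witness is qiaaiq at positions 1,3,4,5,6,9.

6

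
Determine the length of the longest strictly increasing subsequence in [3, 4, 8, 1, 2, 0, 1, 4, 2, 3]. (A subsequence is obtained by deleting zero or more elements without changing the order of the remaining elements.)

Scanning left to right, the best length ending at each element is: 3→1, 4→2, 8→3, 1→1, 2→2, 0→1, 1→2, 4→3, 2→3, 3→4.
So the longest increasing subsequence has length 4, e.g. 0, 1, 2, 3.

4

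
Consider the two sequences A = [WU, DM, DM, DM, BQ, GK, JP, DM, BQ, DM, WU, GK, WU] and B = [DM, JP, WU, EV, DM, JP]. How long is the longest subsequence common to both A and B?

3

A longest common subsequence is WU, DM, JP (length 3); the LCS DP confirms no longer common subsequence exists.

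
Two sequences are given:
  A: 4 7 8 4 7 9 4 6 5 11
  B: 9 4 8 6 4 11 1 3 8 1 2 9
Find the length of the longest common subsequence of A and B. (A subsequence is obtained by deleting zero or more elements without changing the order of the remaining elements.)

Backtracking the LCS table gives one alignment: 4 (A1,B2) → 8 (A3,B3) → 4 (A4,B5) → 9 (A6,B12).
So the longest common subsequence has length 4.

4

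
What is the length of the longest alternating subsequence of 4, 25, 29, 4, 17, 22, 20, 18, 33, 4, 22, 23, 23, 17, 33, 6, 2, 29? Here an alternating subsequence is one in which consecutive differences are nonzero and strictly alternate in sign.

Track the best alternating length ending on an up-step vs a down-step at each position: up/down = 1/1, 2/1, 2/1, 1/3, 4/3, 4/3, 4/5, 4/5, 6/1, 1/7, 8/7, 8/7, 8/7, 8/9, 10/1, 8/11, 1/11, 12/11.
The maximum over both is 12; one such subsequence is 4, 25, 4, 22, 20, 33, 4, 22, 17, 33, 6, 29.

12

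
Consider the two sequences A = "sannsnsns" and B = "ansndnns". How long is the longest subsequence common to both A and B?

Backtracking the LCS table gives one alignment: a (A2,B1) → n (A3,B2) → n (A4,B4) → n (A6,B6) → n (A8,B7) → s (A9,B8).
So the longest common subsequence has length 6.

6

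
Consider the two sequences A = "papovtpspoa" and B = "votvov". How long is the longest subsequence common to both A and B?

A longest common subsequence is ovo (length 3); the LCS DP confirms no longer common subsequence exists.

3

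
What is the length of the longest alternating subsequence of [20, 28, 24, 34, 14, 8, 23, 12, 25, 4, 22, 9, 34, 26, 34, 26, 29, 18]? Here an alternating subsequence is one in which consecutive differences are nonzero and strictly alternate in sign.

A longest alternating subsequence is 20, 28, 24, 34, 14, 23, 12, 25, 4, 22, 9, 34, 26, 34, 26, 29, 18 (positions 1,2,3,4,5,7,8,9,10,11,12,13,14,15,16,17,18); its 16 consecutive differences strictly alternate in sign, and length 17 is optimal.

17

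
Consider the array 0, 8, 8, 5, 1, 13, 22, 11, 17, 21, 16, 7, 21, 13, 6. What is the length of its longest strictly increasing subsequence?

5

Scanning left to right, the best length ending at each element is: 0→1, 8→2, 8→2, 5→2, 1→2, 13→3, 22→4, 11→3, 17→4, 21→5, 16→4, 7→3, 21→5, 13→4, 6→3.
So the longest increasing subsequence has length 5, e.g. 0, 8, 13, 17, 21.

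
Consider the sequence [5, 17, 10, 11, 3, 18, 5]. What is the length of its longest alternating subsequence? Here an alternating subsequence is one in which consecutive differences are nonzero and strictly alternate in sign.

Track the best alternating length ending on an up-step vs a down-step at each position: up/down = 1/1, 2/1, 2/3, 4/3, 1/5, 6/1, 6/7.
The maximum over both is 7; one such subsequence is 5, 17, 10, 11, 3, 18, 5.

7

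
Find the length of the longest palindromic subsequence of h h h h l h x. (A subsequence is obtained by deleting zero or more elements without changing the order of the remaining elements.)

5

Using dp[i][j] = 2 + dp[i+1][j−1] if the ends match, else max(dp[i+1][j], dp[i][j−1]):
dp[1][7] = 5. A witness is hhhhh at positions 1,2,3,4,6.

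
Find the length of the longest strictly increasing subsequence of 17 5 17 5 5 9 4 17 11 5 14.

Let dp[i] be the longest increasing subsequence ending at position i. Then dp = [1, 1, 2, 1, 1, 2, 1, 3, 3, 2, 4].
The maximum is 4; one witness is 5, 9, 11, 14 at positions 2,6,9,11.

4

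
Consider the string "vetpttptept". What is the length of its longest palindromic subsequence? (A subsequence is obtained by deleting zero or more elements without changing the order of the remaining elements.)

8

One longest palindromic subsequence is etpttpte (positions 2,3,4,5,6,7,8,9); it reads the same forward and backward, and the interval DP gives dp[1][11] = 8.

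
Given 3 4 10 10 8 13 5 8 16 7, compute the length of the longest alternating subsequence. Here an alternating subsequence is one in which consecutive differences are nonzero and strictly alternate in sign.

7

A longest alternating subsequence is 3, 10, 8, 13, 5, 8, 7 (positions 1,3,5,6,7,8,10); its 6 consecutive differences strictly alternate in sign, and length 7 is optimal.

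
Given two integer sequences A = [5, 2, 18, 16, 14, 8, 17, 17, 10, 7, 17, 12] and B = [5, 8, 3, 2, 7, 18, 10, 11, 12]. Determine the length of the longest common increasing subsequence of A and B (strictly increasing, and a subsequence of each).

4

A longest common strictly increasing subsequence is 5, 8, 10, 12 (length 4); it appears in order in both A and B, and no longer such subsequence exists.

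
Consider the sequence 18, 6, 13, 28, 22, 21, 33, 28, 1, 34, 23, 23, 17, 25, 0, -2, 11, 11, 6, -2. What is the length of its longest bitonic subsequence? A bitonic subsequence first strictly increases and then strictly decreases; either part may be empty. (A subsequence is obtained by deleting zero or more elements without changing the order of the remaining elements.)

10

Let inc[i] be the LIS ending at i and dec[i] the longest strictly decreasing subsequence starting at i. inc = [1, 1, 2, 3, 3, 3, 4, 4, 1, 5, 4, 4, 3, 5, 1, 1, 2, 2, 2, 1], dec = [5, 4, 4, 7, 6, 5, 7, 6, 3, 6, 5, 5, 4, 4, 2, 1, 3, 3, 2, 1].
max_i inc[i]+dec[i]−1 = 10, with one witness 6, 13, 28, 33, 28, 23, 17, 11, 6, -2.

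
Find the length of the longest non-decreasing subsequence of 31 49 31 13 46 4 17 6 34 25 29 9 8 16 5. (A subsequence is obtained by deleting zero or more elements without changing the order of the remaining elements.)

Scanning left to right, the best length ending at each element is: 31→1, 49→2, 31→2, 13→1, 46→3, 4→1, 17→2, 6→2, 34→3, 25→3, 29→4, 9→3, 8→3, 16→4, 5→2.
So the longest non-decreasing subsequence has length 4, e.g. 13, 17, 25, 29.

4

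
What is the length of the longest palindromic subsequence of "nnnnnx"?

Using dp[i][j] = 2 + dp[i+1][j−1] if the ends match, else max(dp[i+1][j], dp[i][j−1]):
dp[1][6] = 5. A witness is nnnnn at positions 1,2,3,4,5.

5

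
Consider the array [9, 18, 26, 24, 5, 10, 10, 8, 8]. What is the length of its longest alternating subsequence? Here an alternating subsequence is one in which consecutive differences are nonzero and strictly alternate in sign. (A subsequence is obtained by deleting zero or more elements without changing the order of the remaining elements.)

5

Track the best alternating length ending on an up-step vs a down-step at each position: up/down = 1/1, 2/1, 2/1, 2/3, 1/3, 4/3, 4/3, 4/5, 4/5.
The maximum over both is 5; one such subsequence is 9, 18, 5, 10, 8.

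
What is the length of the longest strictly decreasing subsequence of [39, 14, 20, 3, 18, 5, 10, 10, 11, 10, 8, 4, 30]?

7

One longest decreasing subsequence is 39, 20, 18, 11, 10, 8, 4 (positions 1,3,5,9,10,11,12), of length 7; no longer one exists.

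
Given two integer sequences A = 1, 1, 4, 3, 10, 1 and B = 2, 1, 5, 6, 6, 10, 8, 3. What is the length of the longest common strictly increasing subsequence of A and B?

2

A longest common strictly increasing subsequence is 1, 10 (length 2); it appears in order in both A and B, and no longer such subsequence exists.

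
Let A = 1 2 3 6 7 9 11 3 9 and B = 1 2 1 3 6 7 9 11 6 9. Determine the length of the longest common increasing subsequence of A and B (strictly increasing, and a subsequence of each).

7

A longest common strictly increasing subsequence is 1, 2, 3, 6, 7, 9, 11 (length 7); it appears in order in both A and B, and no longer such subsequence exists.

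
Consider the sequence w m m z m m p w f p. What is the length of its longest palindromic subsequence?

Using dp[i][j] = 2 + dp[i+1][j−1] if the ends match, else max(dp[i+1][j], dp[i][j−1]):
dp[1][10] = 7. A witness is wmmzmmw at positions 1,2,3,4,5,6,8.

7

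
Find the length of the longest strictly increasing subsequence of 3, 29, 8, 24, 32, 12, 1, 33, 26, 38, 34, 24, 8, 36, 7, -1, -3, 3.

Let dp[i] be the longest increasing subsequence ending at position i. Then dp = [1, 2, 2, 3, 4, 3, 1, 5, 4, 6, 6, 4, 2, 7, 2, 1, 1, 2].
The maximum is 7; one witness is 3, 8, 24, 32, 33, 34, 36 at positions 1,3,4,5,8,11,14.

7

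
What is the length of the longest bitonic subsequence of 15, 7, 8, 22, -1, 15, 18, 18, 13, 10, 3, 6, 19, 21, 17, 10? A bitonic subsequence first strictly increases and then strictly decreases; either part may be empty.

8

One longest bitonic subsequence is 7, 8, 15, 18, 19, 21, 17, 10 (positions 2,3,6,7,13,14,15,16): it rises to 21 then falls. Length 8 is optimal.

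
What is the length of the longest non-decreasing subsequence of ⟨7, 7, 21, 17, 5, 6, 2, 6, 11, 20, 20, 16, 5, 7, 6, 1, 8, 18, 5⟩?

6

Scanning left to right, the best length ending at each element is: 7→1, 7→2, 21→3, 17→3, 5→1, 6→2, 2→1, 6→3, 11→4, 20→5, 20→6, 16→5, 5→2, 7→4, 6→4, 1→1, 8→5, 18→6, 5→3.
So the longest non-decreasing subsequence has length 6, e.g. 5, 6, 6, 11, 20, 20.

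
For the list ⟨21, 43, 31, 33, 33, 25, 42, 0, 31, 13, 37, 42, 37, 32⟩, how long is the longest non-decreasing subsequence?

6

One longest non-decreasing subsequence is 21, 31, 33, 33, 42, 42 (positions 1,3,4,5,7,12), of length 6; no longer one exists.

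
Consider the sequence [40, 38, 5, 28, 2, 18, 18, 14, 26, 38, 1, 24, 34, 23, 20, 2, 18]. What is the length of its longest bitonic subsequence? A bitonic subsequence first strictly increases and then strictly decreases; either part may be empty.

8

Let inc[i] be the LIS ending at i and dec[i] the longest strictly decreasing subsequence starting at i. inc = [1, 1, 1, 2, 1, 2, 2, 2, 3, 4, 1, 3, 4, 3, 3, 2, 3], dec = [8, 7, 3, 6, 2, 3, 3, 2, 5, 5, 1, 4, 4, 3, 2, 1, 1].
max_i inc[i]+dec[i]−1 = 8, with one witness 40, 38, 28, 26, 24, 23, 20, 18.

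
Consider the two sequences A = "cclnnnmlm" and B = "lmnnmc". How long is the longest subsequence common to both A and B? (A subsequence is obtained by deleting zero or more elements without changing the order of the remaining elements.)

4

Backtracking the LCS table gives one alignment: l (A3,B1) → n (A5,B3) → n (A6,B4) → m (A7,B5).
So the longest common subsequence has length 4.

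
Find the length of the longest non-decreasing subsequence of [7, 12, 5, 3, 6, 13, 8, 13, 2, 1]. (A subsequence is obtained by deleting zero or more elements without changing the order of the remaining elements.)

One longest non-decreasing subsequence is 7, 12, 13, 13 (positions 1,2,6,8), of length 4; no longer one exists.

4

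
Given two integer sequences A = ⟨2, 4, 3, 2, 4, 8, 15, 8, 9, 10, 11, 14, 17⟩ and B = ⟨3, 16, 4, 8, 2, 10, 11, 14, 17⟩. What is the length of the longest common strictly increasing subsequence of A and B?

For each value that appears in both, track the longest common increasing run ending there.
The best achievable length is 7; one witness is 3, 4, 8, 10, 11, 14, 17 (A-positions 3,5,6,10,11,12,13, B-positions 1,3,4,6,7,8,9).

7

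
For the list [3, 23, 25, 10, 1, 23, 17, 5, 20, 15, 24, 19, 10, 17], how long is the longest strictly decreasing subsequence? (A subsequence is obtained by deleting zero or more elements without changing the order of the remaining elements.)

Scanning left to right, the best length ending at each element is: 3→1, 23→1, 25→1, 10→2, 1→3, 23→2, 17→3, 5→4, 20→3, 15→4, 24→2, 19→4, 10→5, 17→5.
So the longest decreasing subsequence has length 5, e.g. 25, 23, 17, 15, 10.

5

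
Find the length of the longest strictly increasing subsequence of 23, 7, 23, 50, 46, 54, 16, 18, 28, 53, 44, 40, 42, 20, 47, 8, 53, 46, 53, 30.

Scanning left to right, the best length ending at each element is: 23→1, 7→1, 23→2, 50→3, 46→3, 54→4, 16→2, 18→3, 28→4, 53→5, 44→5, 40→5, 42→6, 20→4, 47→7, 8→2, 53→8, 46→7, 53→8, 30→5.
So the longest increasing subsequence has length 8, e.g. 7, 16, 18, 28, 40, 42, 47, 53.

8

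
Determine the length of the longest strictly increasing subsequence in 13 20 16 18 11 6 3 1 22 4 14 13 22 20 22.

5

One longest increasing subsequence is 13, 16, 18, 20, 22 (positions 1,3,4,14,15), of length 5; no longer one exists.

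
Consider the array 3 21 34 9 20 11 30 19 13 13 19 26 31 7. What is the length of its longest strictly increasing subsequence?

Let dp[i] be the longest increasing subsequence ending at position i. Then dp = [1, 2, 3, 2, 3, 3, 4, 4, 4, 4, 5, 6, 7, 2].
The maximum is 7; one witness is 3, 9, 11, 13, 19, 26, 31 at positions 1,4,6,9,11,12,13.

7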